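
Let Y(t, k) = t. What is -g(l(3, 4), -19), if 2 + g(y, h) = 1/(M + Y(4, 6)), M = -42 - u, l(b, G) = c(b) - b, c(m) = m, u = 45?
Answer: 167/83 ≈ 2.0120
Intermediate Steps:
l(b, G) = 0 (l(b, G) = b - b = 0)
M = -87 (M = -42 - 1*45 = -42 - 45 = -87)
g(y, h) = -167/83 (g(y, h) = -2 + 1/(-87 + 4) = -2 + 1/(-83) = -2 - 1/83 = -167/83)
-g(l(3, 4), -19) = -1*(-167/83) = 167/83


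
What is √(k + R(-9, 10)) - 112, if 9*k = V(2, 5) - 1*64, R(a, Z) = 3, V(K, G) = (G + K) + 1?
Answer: -112 + I*√29/3 ≈ -112.0 + 1.7951*I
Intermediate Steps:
V(K, G) = 1 + G + K
k = -56/9 (k = ((1 + 5 + 2) - 1*64)/9 = (8 - 64)/9 = (⅑)*(-56) = -56/9 ≈ -6.2222)
√(k + R(-9, 10)) - 112 = √(-56/9 + 3) - 112 = √(-29/9) - 112 = I*√29/3 - 112 = -112 + I*√29/3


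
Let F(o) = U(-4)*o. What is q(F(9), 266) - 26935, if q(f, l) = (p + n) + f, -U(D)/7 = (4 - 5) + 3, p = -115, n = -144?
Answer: -27320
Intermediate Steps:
U(D) = -14 (U(D) = -7*((4 - 5) + 3) = -7*(-1 + 3) = -7*2 = -14)
F(o) = -14*o
q(f, l) = -259 + f (q(f, l) = (-115 - 144) + f = -259 + f)
q(F(9), 266) - 26935 = (-259 - 14*9) - 26935 = (-259 - 126) - 26935 = -385 - 26935 = -27320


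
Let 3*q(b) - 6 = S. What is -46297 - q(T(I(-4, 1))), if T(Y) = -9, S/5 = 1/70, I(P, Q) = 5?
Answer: -1944559/42 ≈ -46299.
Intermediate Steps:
S = 1/14 (S = 5/70 = 5*(1/70) = 1/14 ≈ 0.071429)
q(b) = 85/42 (q(b) = 2 + (⅓)*(1/14) = 2 + 1/42 = 85/42)
-46297 - q(T(I(-4, 1))) = -46297 - 1*85/42 = -46297 - 85/42 = -1944559/42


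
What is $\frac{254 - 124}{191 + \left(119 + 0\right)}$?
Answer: $\frac{13}{31} \approx 0.41935$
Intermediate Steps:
$\frac{254 - 124}{191 + \left(119 + 0\right)} = \frac{130}{191 + 119} = \frac{130}{310} = 130 \cdot \frac{1}{310} = \frac{13}{31}$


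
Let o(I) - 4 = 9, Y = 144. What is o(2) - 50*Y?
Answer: -7187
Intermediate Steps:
o(I) = 13 (o(I) = 4 + 9 = 13)
o(2) - 50*Y = 13 - 50*144 = 13 - 7200 = -7187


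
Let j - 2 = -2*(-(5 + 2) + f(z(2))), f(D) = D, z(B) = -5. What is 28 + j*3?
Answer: 106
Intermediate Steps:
j = 26 (j = 2 - 2*(-(5 + 2) - 5) = 2 - 2*(-1*7 - 5) = 2 - 2*(-7 - 5) = 2 - 2*(-12) = 2 + 24 = 26)
28 + j*3 = 28 + 26*3 = 28 + 78 = 106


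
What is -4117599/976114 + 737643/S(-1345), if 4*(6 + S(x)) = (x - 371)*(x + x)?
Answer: -671950342849/187739910076 ≈ -3.5792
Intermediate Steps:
S(x) = -6 + x*(-371 + x)/2 (S(x) = -6 + ((x - 371)*(x + x))/4 = -6 + ((-371 + x)*(2*x))/4 = -6 + (2*x*(-371 + x))/4 = -6 + x*(-371 + x)/2)
-4117599/976114 + 737643/S(-1345) = -4117599/976114 + 737643/(-6 + (1/2)*(-1345)**2 - 371/2*(-1345)) = -4117599*1/976114 + 737643/(-6 + (1/2)*1809025 + 498995/2) = -4117599/976114 + 737643/(-6 + 1809025/2 + 498995/2) = -4117599/976114 + 737643/1154004 = -4117599/976114 + 737643*(1/1154004) = -4117599/976114 + 245881/384668 = -671950342849/187739910076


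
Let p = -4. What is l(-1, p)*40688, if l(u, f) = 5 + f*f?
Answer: 854448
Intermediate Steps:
l(u, f) = 5 + f**2
l(-1, p)*40688 = (5 + (-4)**2)*40688 = (5 + 16)*40688 = 21*40688 = 854448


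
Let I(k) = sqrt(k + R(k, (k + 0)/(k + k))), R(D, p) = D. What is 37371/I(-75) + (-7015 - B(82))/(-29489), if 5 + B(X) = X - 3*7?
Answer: 7071/29489 - 12457*I*sqrt(6)/10 ≈ 0.23978 - 3051.3*I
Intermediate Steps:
I(k) = sqrt(2)*sqrt(k) (I(k) = sqrt(k + k) = sqrt(2*k) = sqrt(2)*sqrt(k))
B(X) = -26 + X (B(X) = -5 + (X - 3*7) = -5 + (X - 21) = -5 + (-21 + X) = -26 + X)
37371/I(-75) + (-7015 - B(82))/(-29489) = 37371/((sqrt(2)*sqrt(-75))) + (-7015 - (-26 + 82))/(-29489) = 37371/((sqrt(2)*(5*I*sqrt(3)))) + (-7015 - 1*56)*(-1/29489) = 37371/((5*I*sqrt(6))) + (-7015 - 56)*(-1/29489) = 37371*(-I*sqrt(6)/30) - 7071*(-1/29489) = -12457*I*sqrt(6)/10 + 7071/29489 = 7071/29489 - 12457*I*sqrt(6)/10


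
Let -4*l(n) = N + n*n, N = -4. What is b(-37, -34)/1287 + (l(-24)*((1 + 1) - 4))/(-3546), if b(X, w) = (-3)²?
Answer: -18676/253539 ≈ -0.073661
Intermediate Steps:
b(X, w) = 9
l(n) = 1 - n²/4 (l(n) = -(-4 + n*n)/4 = -(-4 + n²)/4 = 1 - n²/4)
b(-37, -34)/1287 + (l(-24)*((1 + 1) - 4))/(-3546) = 9/1287 + ((1 - ¼*(-24)²)*((1 + 1) - 4))/(-3546) = 9*(1/1287) + ((1 - ¼*576)*(2 - 4))*(-1/3546) = 1/143 + ((1 - 144)*(-2))*(-1/3546) = 1/143 - 143*(-2)*(-1/3546) = 1/143 + 286*(-1/3546) = 1/143 - 143/1773 = -18676/253539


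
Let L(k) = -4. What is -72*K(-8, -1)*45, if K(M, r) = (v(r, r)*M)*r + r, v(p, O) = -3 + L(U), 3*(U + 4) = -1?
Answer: 184680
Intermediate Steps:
U = -13/3 (U = -4 + (⅓)*(-1) = -4 - ⅓ = -13/3 ≈ -4.3333)
v(p, O) = -7 (v(p, O) = -3 - 4 = -7)
K(M, r) = r - 7*M*r (K(M, r) = (-7*M)*r + r = -7*M*r + r = r - 7*M*r)
-72*K(-8, -1)*45 = -(-72)*(1 - 7*(-8))*45 = -(-72)*(1 + 56)*45 = -(-72)*57*45 = -72*(-57)*45 = 4104*45 = 184680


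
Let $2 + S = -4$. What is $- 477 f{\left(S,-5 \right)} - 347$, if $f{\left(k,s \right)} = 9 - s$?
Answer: $-7025$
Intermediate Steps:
$S = -6$ ($S = -2 - 4 = -6$)
$- 477 f{\left(S,-5 \right)} - 347 = - 477 \left(9 - -5\right) - 347 = - 477 \left(9 + 5\right) - 347 = \left(-477\right) 14 - 347 = -6678 - 347 = -7025$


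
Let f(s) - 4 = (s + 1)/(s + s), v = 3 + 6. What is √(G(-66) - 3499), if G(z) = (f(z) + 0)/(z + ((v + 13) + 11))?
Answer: I*√15242237/66 ≈ 59.154*I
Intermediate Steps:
v = 9
f(s) = 4 + (1 + s)/(2*s) (f(s) = 4 + (s + 1)/(s + s) = 4 + (1 + s)/((2*s)) = 4 + (1 + s)*(1/(2*s)) = 4 + (1 + s)/(2*s))
G(z) = (1 + 9*z)/(2*z*(33 + z)) (G(z) = ((1 + 9*z)/(2*z) + 0)/(z + ((9 + 13) + 11)) = ((1 + 9*z)/(2*z))/(z + (22 + 11)) = ((1 + 9*z)/(2*z))/(z + 33) = ((1 + 9*z)/(2*z))/(33 + z) = (1 + 9*z)/(2*z*(33 + z)))
√(G(-66) - 3499) = √((½)*(1 + 9*(-66))/(-66*(33 - 66)) - 3499) = √((½)*(-1/66)*(1 - 594)/(-33) - 3499) = √((½)*(-1/66)*(-1/33)*(-593) - 3499) = √(-593/4356 - 3499) = √(-15242237/4356) = I*√15242237/66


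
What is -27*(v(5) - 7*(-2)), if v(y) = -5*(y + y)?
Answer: 972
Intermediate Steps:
v(y) = -10*y
-27*(v(5) - 7*(-2)) = -27*(-10*5 - 7*(-2)) = -27*(-50 + 14) = -27*(-36) = 972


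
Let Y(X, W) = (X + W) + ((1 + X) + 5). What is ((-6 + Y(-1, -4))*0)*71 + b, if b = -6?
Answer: -6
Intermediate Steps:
Y(X, W) = 6 + W + 2*X (Y(X, W) = (W + X) + (6 + X) = 6 + W + 2*X)
((-6 + Y(-1, -4))*0)*71 + b = ((-6 + (6 - 4 + 2*(-1)))*0)*71 - 6 = ((-6 + (6 - 4 - 2))*0)*71 - 6 = ((-6 + 0)*0)*71 - 6 = -6*0*71 - 6 = 0*71 - 6 = 0 - 6 = -6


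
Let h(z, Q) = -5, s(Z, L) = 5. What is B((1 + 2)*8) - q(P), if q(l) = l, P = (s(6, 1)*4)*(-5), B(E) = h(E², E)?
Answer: 95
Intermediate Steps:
B(E) = -5
P = -100 (P = (5*4)*(-5) = 20*(-5) = -100)
B((1 + 2)*8) - q(P) = -5 - 1*(-100) = -5 + 100 = 95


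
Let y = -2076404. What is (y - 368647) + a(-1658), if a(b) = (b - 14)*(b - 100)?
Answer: 494325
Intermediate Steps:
a(b) = (-100 + b)*(-14 + b) (a(b) = (-14 + b)*(-100 + b) = (-100 + b)*(-14 + b))
(y - 368647) + a(-1658) = (-2076404 - 368647) + (1400 + (-1658)**2 - 114*(-1658)) = -2445051 + (1400 + 2748964 + 189012) = -2445051 + 2939376 = 494325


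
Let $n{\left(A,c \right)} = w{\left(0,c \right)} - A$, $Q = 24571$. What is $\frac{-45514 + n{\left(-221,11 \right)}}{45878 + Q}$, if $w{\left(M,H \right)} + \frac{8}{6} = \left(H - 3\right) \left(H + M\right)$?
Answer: $- \frac{135619}{211347} \approx -0.64169$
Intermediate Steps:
$w{\left(M,H \right)} = - \frac{4}{3} + \left(-3 + H\right) \left(H + M\right)$ ($w{\left(M,H \right)} = - \frac{4}{3} + \left(H - 3\right) \left(H + M\right) = - \frac{4}{3} + \left(-3 + H\right) \left(H + M\right)$)
$n{\left(A,c \right)} = - \frac{4}{3} + c^{2} - A - 3 c$ ($n{\left(A,c \right)} = \left(- \frac{4}{3} + c^{2} - 3 c - 0 + c 0\right) - A = \left(- \frac{4}{3} + c^{2} - 3 c + 0 + 0\right) - A = \left(- \frac{4}{3} + c^{2} - 3 c\right) - A = - \frac{4}{3} + c^{2} - A - 3 c$)
$\frac{-45514 + n{\left(-221,11 \right)}}{45878 + Q} = \frac{-45514 - \left(- \frac{560}{3} - 121\right)}{45878 + 24571} = \frac{-45514 + \left(- \frac{4}{3} + 121 + 221 - 33\right)}{70449} = \left(-45514 + \frac{923}{3}\right) \frac{1}{70449} = \left(- \frac{135619}{3}\right) \frac{1}{70449} = - \frac{135619}{211347}$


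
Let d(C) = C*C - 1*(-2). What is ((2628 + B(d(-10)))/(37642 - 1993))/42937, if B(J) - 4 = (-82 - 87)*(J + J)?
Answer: -31844/1530661113 ≈ -2.0804e-5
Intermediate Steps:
d(C) = 2 + C² (d(C) = C² + 2 = 2 + C²)
B(J) = 4 - 338*J (B(J) = 4 + (-82 - 87)*(J + J) = 4 - 338*J)
((2628 + B(d(-10)))/(37642 - 1993))/42937 = ((2628 + (4 - 338*(2 + (-10)²)))/(37642 - 1993))/42937 = ((2628 + (4 - 338*(2 + 100)))/35649)*(1/42937) = ((2628 + (4 - 338*102))*(1/35649))*(1/42937) = ((2628 + (4 - 34476))*(1/35649))*(1/42937) = ((2628 - 34472)*(1/35649))*(1/42937) = -31844*1/35649*(1/42937) = -31844/35649*1/42937 = -31844/1530661113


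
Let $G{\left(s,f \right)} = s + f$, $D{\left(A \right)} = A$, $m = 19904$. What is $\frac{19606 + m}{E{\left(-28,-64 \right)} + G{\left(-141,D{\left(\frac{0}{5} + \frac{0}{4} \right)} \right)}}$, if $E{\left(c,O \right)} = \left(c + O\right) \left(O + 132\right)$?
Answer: $- \frac{39510}{6397} \approx -6.1763$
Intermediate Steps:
$G{\left(s,f \right)} = f + s$
$E{\left(c,O \right)} = \left(132 + O\right) \left(O + c\right)$ ($E{\left(c,O \right)} = \left(O + c\right) \left(132 + O\right) = \left(132 + O\right) \left(O + c\right)$)
$\frac{19606 + m}{E{\left(-28,-64 \right)} + G{\left(-141,D{\left(\frac{0}{5} + \frac{0}{4} \right)} \right)}} = \frac{19606 + 19904}{\left(\left(-64\right)^{2} + 132 \left(-64\right) + 132 \left(-28\right) - -1792\right) + \left(\left(\frac{0}{5} + \frac{0}{4}\right) - 141\right)} = \frac{39510}{\left(4096 - 8448 - 3696 + 1792\right) + \left(\left(0 \cdot \frac{1}{5} + 0 \cdot \frac{1}{4}\right) - 141\right)} = \frac{39510}{-6256 + \left(\left(0 + 0\right) - 141\right)} = \frac{39510}{-6256 + \left(0 - 141\right)} = \frac{39510}{-6256 - 141} = \frac{39510}{-6397} = 39510 \left(- \frac{1}{6397}\right) = - \frac{39510}{6397}$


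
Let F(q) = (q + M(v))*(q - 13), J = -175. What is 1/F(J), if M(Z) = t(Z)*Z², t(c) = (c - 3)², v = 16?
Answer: -1/8100732 ≈ -1.2345e-7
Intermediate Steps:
t(c) = (-3 + c)²
M(Z) = Z²*(-3 + Z)² (M(Z) = (-3 + Z)²*Z² = Z²*(-3 + Z)²)
F(q) = (-13 + q)*(43264 + q) (F(q) = (q + 16²*(-3 + 16)²)*(q - 13) = (q + 256*13²)*(-13 + q) = (q + 256*169)*(-13 + q) = (q + 43264)*(-13 + q) = (43264 + q)*(-13 + q) = (-13 + q)*(43264 + q))
1/F(J) = 1/(-562432 + (-175)² + 43251*(-175)) = 1/(-562432 + 30625 - 7568925) = 1/(-8100732) = -1/8100732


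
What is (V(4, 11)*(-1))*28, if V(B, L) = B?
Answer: -112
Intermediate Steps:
(V(4, 11)*(-1))*28 = (4*(-1))*28 = -4*28 = -112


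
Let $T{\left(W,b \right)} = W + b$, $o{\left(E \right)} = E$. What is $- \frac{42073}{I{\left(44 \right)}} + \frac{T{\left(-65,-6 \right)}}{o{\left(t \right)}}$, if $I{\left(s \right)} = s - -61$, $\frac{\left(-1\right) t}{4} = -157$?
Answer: $- \frac{26429299}{65940} \approx -400.81$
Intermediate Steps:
$t = 628$ ($t = \left(-4\right) \left(-157\right) = 628$)
$I{\left(s \right)} = 61 + s$ ($I{\left(s \right)} = s + 61 = 61 + s$)
$- \frac{42073}{I{\left(44 \right)}} + \frac{T{\left(-65,-6 \right)}}{o{\left(t \right)}} = - \frac{42073}{61 + 44} + \frac{-65 - 6}{628} = - \frac{42073}{105} - \frac{71}{628} = - \frac{26429299}{65940}$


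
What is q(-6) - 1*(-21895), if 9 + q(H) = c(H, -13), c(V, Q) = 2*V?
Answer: 21874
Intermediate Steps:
q(H) = -9 + 2*H
q(-6) - 1*(-21895) = (-9 + 2*(-6)) - 1*(-21895) = (-9 - 12) + 21895 = -21 + 21895 = 21874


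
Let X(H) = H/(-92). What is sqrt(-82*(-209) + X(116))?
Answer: sqrt(9065335)/23 ≈ 130.91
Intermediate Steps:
X(H) = -H/92 (X(H) = H*(-1/92) = -H/92)
sqrt(-82*(-209) + X(116)) = sqrt(-82*(-209) - 1/92*116) = sqrt(17138 - 29/23) = sqrt(394145/23) = sqrt(9065335)/23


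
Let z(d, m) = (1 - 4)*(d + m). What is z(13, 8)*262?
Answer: -16506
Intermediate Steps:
z(d, m) = -3*d - 3*m (z(d, m) = -3*(d + m) = -3*d - 3*m)
z(13, 8)*262 = (-3*13 - 3*8)*262 = (-39 - 24)*262 = -63*262 = -16506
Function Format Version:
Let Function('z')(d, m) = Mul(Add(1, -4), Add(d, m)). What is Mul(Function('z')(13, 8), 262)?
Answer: -16506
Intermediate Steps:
Function('z')(d, m) = Add(Mul(-3, d), Mul(-3, m)) (Function('z')(d, m) = Mul(-3, Add(d, m)) = Add(Mul(-3, d), Mul(-3, m)))
Mul(Function('z')(13, 8), 262) = Mul(Add(Mul(-3, 13), Mul(-3, 8)), 262) = Mul(Add(-39, -24), 262) = Mul(-63, 262) = -16506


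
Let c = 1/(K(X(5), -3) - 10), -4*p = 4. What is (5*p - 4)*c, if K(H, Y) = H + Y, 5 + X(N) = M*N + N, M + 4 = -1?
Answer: 9/38 ≈ 0.23684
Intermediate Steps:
p = -1 (p = -1/4*4 = -1)
M = -5 (M = -4 - 1 = -5)
X(N) = -5 - 4*N (X(N) = -5 + (-5*N + N) = -5 - 4*N)
c = -1/38 (c = 1/(((-5 - 4*5) - 3) - 10) = 1/(((-5 - 20) - 3) - 10) = 1/((-25 - 3) - 10) = 1/(-28 - 10) = 1/(-38) = -1/38 ≈ -0.026316)
(5*p - 4)*c = (5*(-1) - 4)*(-1/38) = (-5 - 4)*(-1/38) = -9*(-1/38) = 9/38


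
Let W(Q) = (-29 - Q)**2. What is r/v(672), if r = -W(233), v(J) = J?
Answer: -17161/168 ≈ -102.15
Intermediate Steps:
r = -68644 (r = -(29 + 233)**2 = -1*262**2 = -1*68644 = -68644)
r/v(672) = -68644/672 = -68644*1/672 = -17161/168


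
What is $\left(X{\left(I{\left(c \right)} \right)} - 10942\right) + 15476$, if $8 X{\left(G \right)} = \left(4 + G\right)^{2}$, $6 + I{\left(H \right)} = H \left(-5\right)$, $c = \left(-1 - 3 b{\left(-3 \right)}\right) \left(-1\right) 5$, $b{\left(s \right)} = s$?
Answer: $\frac{18869}{2} \approx 9434.5$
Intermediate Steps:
$c = -40$ ($c = \left(-1 - -9\right) \left(-1\right) 5 = \left(-1 + 9\right) \left(-1\right) 5 = 8 \left(-1\right) 5 = \left(-8\right) 5 = -40$)
$I{\left(H \right)} = -6 - 5 H$ ($I{\left(H \right)} = -6 + H \left(-5\right) = -6 - 5 H$)
$X{\left(G \right)} = \frac{\left(4 + G\right)^{2}}{8}$
$\left(X{\left(I{\left(c \right)} \right)} - 10942\right) + 15476 = \left(\frac{\left(4 - -194\right)^{2}}{8} - 10942\right) + 15476 = \left(\frac{\left(4 + \left(-6 + 200\right)\right)^{2}}{8} - 10942\right) + 15476 = \left(\frac{\left(4 + 194\right)^{2}}{8} - 10942\right) + 15476 = \left(\frac{198^{2}}{8} - 10942\right) + 15476 = \left(\frac{1}{8} \cdot 39204 - 10942\right) + 15476 = \left(\frac{9801}{2} - 10942\right) + 15476 = - \frac{12083}{2} + 15476 = \frac{18869}{2}$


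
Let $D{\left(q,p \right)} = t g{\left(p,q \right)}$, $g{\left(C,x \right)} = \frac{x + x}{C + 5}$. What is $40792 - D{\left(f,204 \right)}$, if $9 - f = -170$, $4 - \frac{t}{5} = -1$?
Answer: $\frac{8516578}{209} \approx 40749.0$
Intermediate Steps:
$t = 25$ ($t = 20 - -5 = 20 + 5 = 25$)
$g{\left(C,x \right)} = \frac{2 x}{5 + C}$
$f = 179$ ($f = 9 - -170 = 9 + 170 = 179$)
$D{\left(q,p \right)} = \frac{50 q}{5 + p}$ ($D{\left(q,p \right)} = 25 \frac{2 q}{5 + p} = \frac{50 q}{5 + p}$)
$40792 - D{\left(f,204 \right)} = 40792 - 50 \cdot 179 \frac{1}{5 + 204} = 40792 - 50 \cdot 179 \cdot \frac{1}{209} = 40792 - \frac{8950}{209} = \frac{8516578}{209}$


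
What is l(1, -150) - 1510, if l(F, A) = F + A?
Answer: -1659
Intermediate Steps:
l(F, A) = A + F
l(1, -150) - 1510 = (-150 + 1) - 1510 = -149 - 1510 = -1659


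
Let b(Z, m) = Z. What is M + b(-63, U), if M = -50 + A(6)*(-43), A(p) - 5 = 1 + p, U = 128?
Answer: -629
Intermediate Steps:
A(p) = 6 + p (A(p) = 5 + (1 + p) = 6 + p)
M = -566 (M = -50 + (6 + 6)*(-43) = -50 + 12*(-43) = -50 - 516 = -566)
M + b(-63, U) = -566 - 63 = -629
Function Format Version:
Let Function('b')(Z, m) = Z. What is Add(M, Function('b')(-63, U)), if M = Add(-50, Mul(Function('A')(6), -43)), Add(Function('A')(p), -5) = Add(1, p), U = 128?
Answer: -629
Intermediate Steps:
Function('A')(p) = Add(6, p) (Function('A')(p) = Add(5, Add(1, p)) = Add(6, p))
M = -566 (M = Add(-50, Mul(Add(6, 6), -43)) = Add(-50, Mul(12, -43)) = Add(-50, -516) = -566)
Add(M, Function('b')(-63, U)) = Add(-566, -63) = -629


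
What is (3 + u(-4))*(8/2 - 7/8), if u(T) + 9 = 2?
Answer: -25/2 ≈ -12.500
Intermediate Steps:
u(T) = -7 (u(T) = -9 + 2 = -7)
(3 + u(-4))*(8/2 - 7/8) = (3 - 7)*(8/2 - 7/8) = -4*(8*(1/2) - 7*1/8) = -4*(4 - 7/8) = -4*25/8 = -25/2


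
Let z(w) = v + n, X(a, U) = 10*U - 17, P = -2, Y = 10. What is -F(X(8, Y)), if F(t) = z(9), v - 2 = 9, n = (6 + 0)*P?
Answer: 1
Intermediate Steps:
n = -12 (n = (6 + 0)*(-2) = 6*(-2) = -12)
v = 11 (v = 2 + 9 = 11)
X(a, U) = -17 + 10*U
z(w) = -1 (z(w) = 11 - 12 = -1)
F(t) = -1
-F(X(8, Y)) = -1*(-1) = 1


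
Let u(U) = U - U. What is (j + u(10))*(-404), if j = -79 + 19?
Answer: 24240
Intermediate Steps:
j = -60
u(U) = 0
(j + u(10))*(-404) = (-60 + 0)*(-404) = -60*(-404) = 24240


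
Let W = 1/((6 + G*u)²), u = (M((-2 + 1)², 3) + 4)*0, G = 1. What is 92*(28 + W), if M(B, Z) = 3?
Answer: 23207/9 ≈ 2578.6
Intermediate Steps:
u = 0 (u = (3 + 4)*0 = 7*0 = 0)
W = 1/36 (W = 1/((6 + 1*0)²) = 1/((6 + 0)²) = 1/(6²) = 1/36 ≈ 0.027778)
92*(28 + W) = 92*(28 + 1/36) = 92*(1009/36) = 23207/9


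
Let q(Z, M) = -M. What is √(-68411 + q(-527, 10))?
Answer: I*√68421 ≈ 261.57*I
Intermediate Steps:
√(-68411 + q(-527, 10)) = √(-68411 - 1*10) = √(-68411 - 10) = √(-68421) = I*√68421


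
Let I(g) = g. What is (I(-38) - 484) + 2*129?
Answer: -264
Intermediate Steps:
(I(-38) - 484) + 2*129 = (-38 - 484) + 2*129 = -522 + 258 = -264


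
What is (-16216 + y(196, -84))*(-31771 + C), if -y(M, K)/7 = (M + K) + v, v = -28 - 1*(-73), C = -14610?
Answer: 803087015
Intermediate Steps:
v = 45 (v = -28 + 73 = 45)
y(M, K) = -315 - 7*K - 7*M (y(M, K) = -7*((M + K) + 45) = -7*((K + M) + 45) = -7*(45 + K + M) = -315 - 7*K - 7*M)
(-16216 + y(196, -84))*(-31771 + C) = (-16216 + (-315 - 7*(-84) - 7*196))*(-31771 - 14610) = (-16216 + (-315 + 588 - 1372))*(-46381) = (-16216 - 1099)*(-46381) = -17315*(-46381) = 803087015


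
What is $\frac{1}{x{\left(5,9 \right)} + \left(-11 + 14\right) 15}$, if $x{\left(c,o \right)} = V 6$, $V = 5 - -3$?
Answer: $\frac{1}{93} \approx 0.010753$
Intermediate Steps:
$V = 8$ ($V = 5 + 3 = 8$)
$x{\left(c,o \right)} = 48$ ($x{\left(c,o \right)} = 8 \cdot 6 = 48$)
$\frac{1}{x{\left(5,9 \right)} + \left(-11 + 14\right) 15} = \frac{1}{48 + \left(-11 + 14\right) 15} = \frac{1}{48 + 3 \cdot 15} = \frac{1}{48 + 45} = \frac{1}{93}$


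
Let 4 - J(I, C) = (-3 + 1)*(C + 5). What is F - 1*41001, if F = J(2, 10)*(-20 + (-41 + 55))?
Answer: -41205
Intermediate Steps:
J(I, C) = 14 + 2*C (J(I, C) = 4 - (-3 + 1)*(C + 5) = 4 - (-2)*(5 + C) = 4 - (-10 - 2*C) = 4 + (10 + 2*C) = 14 + 2*C)
F = -204 (F = (14 + 2*10)*(-20 + (-41 + 55)) = (14 + 20)*(-20 + 14) = 34*(-6) = -204)
F - 1*41001 = -204 - 1*41001 = -204 - 41001 = -41205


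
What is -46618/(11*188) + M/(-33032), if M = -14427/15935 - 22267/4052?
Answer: -2259714655568577/100243040824480 ≈ -22.542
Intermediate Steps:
M = -413282849/64568620 (M = -14427*1/15935 - 22267*1/4052 = -14427/15935 - 22267/4052 = -413282849/64568620 ≈ -6.4007)
-46618/(11*188) + M/(-33032) = -46618/(11*188) - 413282849/64568620/(-33032) = -46618/2068 - 413282849/64568620*(-1/33032) = -46618*1/2068 + 413282849/2132830655840 = -2119/94 + 413282849/2132830655840 = -2259714655568577/100243040824480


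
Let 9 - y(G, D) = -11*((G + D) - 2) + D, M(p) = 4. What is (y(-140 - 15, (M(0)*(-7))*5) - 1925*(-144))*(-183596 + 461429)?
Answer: 76149024306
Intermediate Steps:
y(G, D) = -13 + 10*D + 11*G (y(G, D) = 9 - (-11*((G + D) - 2) + D) = 9 - (-11*((D + G) - 2) + D) = 9 - (-11*(-2 + D + G) + D) = 9 - ((22 - 11*D - 11*G) + D) = 9 - (22 - 11*G - 10*D) = 9 + (-22 + 10*D + 11*G) = -13 + 10*D + 11*G)
(y(-140 - 15, (M(0)*(-7))*5) - 1925*(-144))*(-183596 + 461429) = ((-13 + 10*((4*(-7))*5) + 11*(-140 - 15)) - 1925*(-144))*(-183596 + 461429) = ((-13 + 10*(-28*5) + 11*(-155)) + 277200)*277833 = ((-13 + 10*(-140) - 1705) + 277200)*277833 = ((-13 - 1400 - 1705) + 277200)*277833 = (-3118 + 277200)*277833 = 274082*277833 = 76149024306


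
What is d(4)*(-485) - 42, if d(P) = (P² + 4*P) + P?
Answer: -17502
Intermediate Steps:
d(P) = P² + 5*P
d(4)*(-485) - 42 = (4*(5 + 4))*(-485) - 42 = (4*9)*(-485) - 42 = 36*(-485) - 42 = -17460 - 42 = -17502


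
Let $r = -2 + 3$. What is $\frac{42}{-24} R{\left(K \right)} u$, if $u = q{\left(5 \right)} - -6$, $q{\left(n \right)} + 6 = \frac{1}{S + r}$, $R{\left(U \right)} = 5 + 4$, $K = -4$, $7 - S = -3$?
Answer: $- \frac{63}{44} \approx -1.4318$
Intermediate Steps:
$S = 10$ ($S = 7 - -3 = 7 + 3 = 10$)
$r = 1$
$R{\left(U \right)} = 9$
$q{\left(n \right)} = - \frac{65}{11}$ ($q{\left(n \right)} = -6 + \frac{1}{10 + 1} = -6 + \frac{1}{11} = - \frac{65}{11}$)
$u = \frac{1}{11}$ ($u = - \frac{65}{11} - -6 = - \frac{65}{11} + 6 = \frac{1}{11} \approx 0.090909$)
$\frac{42}{-24} R{\left(K \right)} u = \frac{42}{-24} \cdot 9 \cdot \frac{1}{11} = 42 \left(- \frac{1}{24}\right) 9 \cdot \frac{1}{11} = \left(- \frac{7}{4}\right) 9 \cdot \frac{1}{11} = \left(- \frac{63}{4}\right) \frac{1}{11} = - \frac{63}{44}$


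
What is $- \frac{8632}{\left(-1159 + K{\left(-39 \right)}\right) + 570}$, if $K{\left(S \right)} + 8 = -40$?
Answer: $\frac{664}{49} \approx 13.551$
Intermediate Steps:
$K{\left(S \right)} = -48$ ($K{\left(S \right)} = -8 - 40 = -48$)
$- \frac{8632}{\left(-1159 + K{\left(-39 \right)}\right) + 570} = - \frac{8632}{\left(-1159 - 48\right) + 570} = - \frac{8632}{-1207 + 570} = - \frac{8632}{-637} = \left(-8632\right) \left(- \frac{1}{637}\right) = \frac{664}{49}$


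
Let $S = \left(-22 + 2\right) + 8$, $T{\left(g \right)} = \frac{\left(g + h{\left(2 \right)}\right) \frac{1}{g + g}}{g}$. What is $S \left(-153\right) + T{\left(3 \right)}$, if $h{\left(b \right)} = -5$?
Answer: $\frac{16523}{9} \approx 1835.9$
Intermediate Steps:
$T{\left(g \right)} = \frac{-5 + g}{2 g^{2}}$ ($T{\left(g \right)} = \frac{\left(g - 5\right) \frac{1}{g + g}}{g} = \frac{\left(-5 + g\right) \frac{1}{2 g}}{g} = \frac{\frac{1}{2} \frac{1}{g} \left(-5 + g\right)}{g} = \frac{-5 + g}{2 g^{2}}$)
$S = -12$ ($S = -20 + 8 = -12$)
$S \left(-153\right) + T{\left(3 \right)} = \left(-12\right) \left(-153\right) + \frac{-5 + 3}{2 \cdot 9} = 1836 + \frac{1}{2} \cdot \frac{1}{9} \left(-2\right) = 1836 - \frac{1}{9} = \frac{16523}{9}$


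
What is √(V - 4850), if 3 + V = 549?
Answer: 4*I*√269 ≈ 65.605*I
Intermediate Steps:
V = 546 (V = -3 + 549 = 546)
√(V - 4850) = √(546 - 4850) = √(-4304) = 4*I*√269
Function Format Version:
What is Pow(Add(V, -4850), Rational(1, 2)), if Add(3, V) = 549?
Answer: Mul(4, I, Pow(269, Rational(1, 2))) ≈ Mul(65.605, I)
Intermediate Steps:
V = 546 (V = Add(-3, 549) = 546)
Pow(Add(V, -4850), Rational(1, 2)) = Pow(Add(546, -4850), Rational(1, 2)) = Pow(-4304, Rational(1, 2)) = Mul(4, I, Pow(269, Rational(1, 2)))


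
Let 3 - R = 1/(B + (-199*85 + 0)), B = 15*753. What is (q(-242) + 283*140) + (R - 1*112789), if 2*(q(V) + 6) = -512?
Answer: -412665359/5620 ≈ -73428.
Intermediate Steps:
B = 11295
R = 16861/5620 (R = 3 - 1/(11295 + (-199*85 + 0)) = 3 - 1/(11295 + (-16915 + 0)) = 3 - 1/(11295 - 16915) = 3 - 1/(-5620) = 3 - 1*(-1/5620) = 3 + 1/5620 = 16861/5620 ≈ 3.0002)
q(V) = -262 (q(V) = -6 + (1/2)*(-512) = -6 - 256 = -262)
(q(-242) + 283*140) + (R - 1*112789) = (-262 + 283*140) + (16861/5620 - 1*112789) = (-262 + 39620) + (16861/5620 - 112789) = 39358 - 633857319/5620 = -412665359/5620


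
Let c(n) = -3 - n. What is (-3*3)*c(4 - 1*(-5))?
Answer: 108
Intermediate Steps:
(-3*3)*c(4 - 1*(-5)) = (-3*3)*(-3 - (4 - 1*(-5))) = -9*(-3 - (4 + 5)) = -9*(-3 - 1*9) = -9*(-3 - 9) = -9*(-12) = 108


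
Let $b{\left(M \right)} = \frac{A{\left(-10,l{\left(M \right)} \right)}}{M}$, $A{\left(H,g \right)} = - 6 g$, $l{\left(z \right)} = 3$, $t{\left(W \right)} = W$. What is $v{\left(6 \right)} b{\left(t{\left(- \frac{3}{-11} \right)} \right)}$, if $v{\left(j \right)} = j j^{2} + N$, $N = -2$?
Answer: $-14124$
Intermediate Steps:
$b{\left(M \right)} = - \frac{18}{M}$ ($b{\left(M \right)} = \frac{\left(-6\right) 3}{M} = - \frac{18}{M}$)
$v{\left(j \right)} = -2 + j^{3}$ ($v{\left(j \right)} = j j^{2} - 2 = j^{3} - 2 = -2 + j^{3}$)
$v{\left(6 \right)} b{\left(t{\left(- \frac{3}{-11} \right)} \right)} = \left(-2 + 6^{3}\right) \left(- \frac{18}{\left(-3\right) \frac{1}{-11}}\right) = \left(-2 + 216\right) \left(- \frac{18}{\left(-3\right) \left(- \frac{1}{11}\right)}\right) = 214 \left(- \frac{18}{\frac{3}{11}}\right) = 214 \left(\left(-18\right) \frac{11}{3}\right) = 214 \left(-66\right) = -14124$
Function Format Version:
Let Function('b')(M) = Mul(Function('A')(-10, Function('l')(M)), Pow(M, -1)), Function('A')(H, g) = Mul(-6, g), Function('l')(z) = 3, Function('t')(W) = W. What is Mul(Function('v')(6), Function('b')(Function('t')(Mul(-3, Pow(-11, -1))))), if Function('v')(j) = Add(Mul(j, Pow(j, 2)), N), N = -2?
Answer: -14124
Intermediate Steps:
Function('b')(M) = Mul(-18, Pow(M, -1)) (Function('b')(M) = Mul(Mul(-6, 3), Pow(M, -1)) = Mul(-18, Pow(M, -1)))
Function('v')(j) = Add(-2, Pow(j, 3)) (Function('v')(j) = Add(Mul(j, Pow(j, 2)), -2) = Add(Pow(j, 3), -2) = Add(-2, Pow(j, 3)))
Mul(Function('v')(6), Function('b')(Function('t')(Mul(-3, Pow(-11, -1))))) = Mul(Add(-2, Pow(6, 3)), Mul(-18, Pow(Mul(-3, Pow(-11, -1)), -1))) = Mul(Add(-2, 216), Mul(-18, Pow(Mul(-3, Rational(-1, 11)), -1))) = Mul(214, Mul(-18, Pow(Rational(3, 11), -1))) = Mul(214, Mul(-18, Rational(11, 3))) = Mul(214, -66) = -14124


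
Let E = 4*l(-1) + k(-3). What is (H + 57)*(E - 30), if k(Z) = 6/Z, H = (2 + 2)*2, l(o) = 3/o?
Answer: -2860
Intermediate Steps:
H = 8 (H = 4*2 = 8)
E = -14 (E = 4*(3/(-1)) + 6/(-3) = 4*(3*(-1)) + 6*(-1/3) = 4*(-3) - 2 = -12 - 2 = -14)
(H + 57)*(E - 30) = (8 + 57)*(-14 - 30) = 65*(-44) = -2860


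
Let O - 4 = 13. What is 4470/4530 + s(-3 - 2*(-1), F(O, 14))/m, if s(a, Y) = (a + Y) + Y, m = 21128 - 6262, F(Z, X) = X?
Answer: 2219111/2244766 ≈ 0.98857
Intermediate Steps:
O = 17 (O = 4 + 13 = 17)
m = 14866
s(a, Y) = a + 2*Y (s(a, Y) = (Y + a) + Y = a + 2*Y)
4470/4530 + s(-3 - 2*(-1), F(O, 14))/m = 4470/4530 + ((-3 - 2*(-1)) + 2*14)/14866 = 4470*(1/4530) + ((-3 + 2) + 28)*(1/14866) = 149/151 + (-1 + 28)*(1/14866) = 149/151 + 27*(1/14866) = 149/151 + 27/14866 = 2219111/2244766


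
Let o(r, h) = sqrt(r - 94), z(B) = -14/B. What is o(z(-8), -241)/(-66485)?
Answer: -3*I*sqrt(41)/132970 ≈ -0.00014446*I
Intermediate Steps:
o(r, h) = sqrt(-94 + r)
o(z(-8), -241)/(-66485) = sqrt(-94 - 14/(-8))/(-66485) = sqrt(-94 - 14*(-1/8))*(-1/66485) = sqrt(-94 + 7/4)*(-1/66485) = sqrt(-369/4)*(-1/66485) = (3*I*sqrt(41)/2)*(-1/66485) = -3*I*sqrt(41)/132970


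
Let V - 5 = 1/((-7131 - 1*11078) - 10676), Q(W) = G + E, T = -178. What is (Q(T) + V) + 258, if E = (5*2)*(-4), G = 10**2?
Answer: 9329854/28885 ≈ 323.00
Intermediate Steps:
G = 100
E = -40 (E = 10*(-4) = -40)
Q(W) = 60 (Q(W) = 100 - 40 = 60)
V = 144424/28885 (V = 5 + 1/((-7131 - 1*11078) - 10676) = 5 + 1/((-7131 - 11078) - 10676) = 5 + 1/(-18209 - 10676) = 5 + 1/(-28885) = 5 - 1/28885 = 144424/28885 ≈ 5.0000)
(Q(T) + V) + 258 = (60 + 144424/28885) + 258 = 1877524/28885 + 258 = 9329854/28885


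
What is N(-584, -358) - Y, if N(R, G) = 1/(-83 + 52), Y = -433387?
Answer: 13434996/31 ≈ 4.3339e+5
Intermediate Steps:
N(R, G) = -1/31 (N(R, G) = 1/(-31) = -1/31)
N(-584, -358) - Y = -1/31 - 1*(-433387) = -1/31 + 433387 = 13434996/31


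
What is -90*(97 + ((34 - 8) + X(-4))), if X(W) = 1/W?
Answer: -22095/2 ≈ -11048.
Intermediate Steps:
-90*(97 + ((34 - 8) + X(-4))) = -90*(97 + ((34 - 8) + 1/(-4))) = -90*(97 + (26 - 1/4)) = -90*(97 + 103/4) = -90*491/4 = -22095/2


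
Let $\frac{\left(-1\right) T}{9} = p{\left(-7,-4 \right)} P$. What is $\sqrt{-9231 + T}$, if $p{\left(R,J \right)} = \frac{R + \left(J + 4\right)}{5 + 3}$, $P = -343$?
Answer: $\frac{i \sqrt{190914}}{4} \approx 109.23 i$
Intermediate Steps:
$p{\left(R,J \right)} = \frac{1}{2} + \frac{J}{8} + \frac{R}{8}$ ($p{\left(R,J \right)} = \frac{R + \left(4 + J\right)}{8} = \left(4 + J + R\right) \frac{1}{8} = \frac{1}{2} + \frac{J}{8} + \frac{R}{8}$)
$T = - \frac{21609}{8}$ ($T = - 9 \left(\frac{1}{2} + \frac{1}{8} \left(-4\right) + \frac{1}{8} \left(-7\right)\right) \left(-343\right) = - 9 \left(\frac{1}{2} - \frac{1}{2} - \frac{7}{8}\right) \left(-343\right) = - 9 \left(\left(- \frac{7}{8}\right) \left(-343\right)\right) = \left(-9\right) \frac{2401}{8} = - \frac{21609}{8} \approx -2701.1$)
$\sqrt{-9231 + T} = \sqrt{-9231 - \frac{21609}{8}} = \sqrt{- \frac{95457}{8}} = \frac{i \sqrt{190914}}{4}$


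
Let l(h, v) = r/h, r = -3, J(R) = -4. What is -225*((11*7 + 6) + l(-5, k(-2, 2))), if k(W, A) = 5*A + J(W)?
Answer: -18810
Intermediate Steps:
k(W, A) = -4 + 5*A (k(W, A) = 5*A - 4 = -4 + 5*A)
l(h, v) = -3/h
-225*((11*7 + 6) + l(-5, k(-2, 2))) = -225*((11*7 + 6) - 3/(-5)) = -225*((77 + 6) - 3*(-1/5)) = -225*(83 + 3/5) = -225*418/5 = -18810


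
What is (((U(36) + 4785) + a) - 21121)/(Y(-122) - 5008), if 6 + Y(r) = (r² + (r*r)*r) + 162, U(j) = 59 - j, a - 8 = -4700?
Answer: 21005/1805816 ≈ 0.011632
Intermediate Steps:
a = -4692 (a = 8 - 4700 = -4692)
Y(r) = 156 + r² + r³ (Y(r) = -6 + ((r² + (r*r)*r) + 162) = -6 + ((r² + r²*r) + 162) = -6 + ((r² + r³) + 162) = -6 + (162 + r² + r³) = 156 + r² + r³)
(((U(36) + 4785) + a) - 21121)/(Y(-122) - 5008) = ((((59 - 1*36) + 4785) - 4692) - 21121)/((156 + (-122)² + (-122)³) - 5008) = ((((59 - 36) + 4785) - 4692) - 21121)/((156 + 14884 - 1815848) - 5008) = (((23 + 4785) - 4692) - 21121)/(-1800808 - 5008) = ((4808 - 4692) - 21121)/(-1805816) = (116 - 21121)*(-1/1805816) = -21005*(-1/1805816) = 21005/1805816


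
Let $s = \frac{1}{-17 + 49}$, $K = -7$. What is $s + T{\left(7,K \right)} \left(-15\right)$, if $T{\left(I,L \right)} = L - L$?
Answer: $\frac{1}{32} \approx 0.03125$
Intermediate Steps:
$T{\left(I,L \right)} = 0$
$s = \frac{1}{32} \approx 0.03125$
$s + T{\left(7,K \right)} \left(-15\right) = \frac{1}{32} + 0 \left(-15\right) = \frac{1}{32} + 0 = \frac{1}{32}$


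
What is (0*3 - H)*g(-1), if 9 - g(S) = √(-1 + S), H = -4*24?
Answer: 864 - 96*I*√2 ≈ 864.0 - 135.76*I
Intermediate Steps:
H = -96
g(S) = 9 - √(-1 + S)
(0*3 - H)*g(-1) = (0*3 - 1*(-96))*(9 - √(-1 - 1)) = (0 + 96)*(9 - √(-2)) = 96*(9 - I*√2) = 864 - 96*I*√2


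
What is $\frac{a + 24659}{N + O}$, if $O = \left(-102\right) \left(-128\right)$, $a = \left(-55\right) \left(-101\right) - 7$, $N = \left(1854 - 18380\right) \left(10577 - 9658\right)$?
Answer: $- \frac{30207}{15174338} \approx -0.0019907$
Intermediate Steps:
$N = -15187394$ ($N = \left(-16526\right) 919 = -15187394$)
$a = 5548$ ($a = 5555 - 7 = 5548$)
$O = 13056$
$\frac{a + 24659}{N + O} = \frac{5548 + 24659}{-15187394 + 13056} = \frac{30207}{-15174338} = 30207 \left(- \frac{1}{15174338}\right) = - \frac{30207}{15174338}$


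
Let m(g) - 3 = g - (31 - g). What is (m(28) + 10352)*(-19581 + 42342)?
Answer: 236259180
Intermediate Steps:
m(g) = -28 + 2*g (m(g) = 3 + (g - (31 - g)) = 3 + (g + (-31 + g)) = 3 + (-31 + 2*g) = -28 + 2*g)
(m(28) + 10352)*(-19581 + 42342) = ((-28 + 2*28) + 10352)*(-19581 + 42342) = ((-28 + 56) + 10352)*22761 = (28 + 10352)*22761 = 10380*22761 = 236259180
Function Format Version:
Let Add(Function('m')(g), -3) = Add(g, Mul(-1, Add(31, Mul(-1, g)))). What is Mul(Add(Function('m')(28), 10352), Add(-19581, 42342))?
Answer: 236259180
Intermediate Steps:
Function('m')(g) = Add(-28, Mul(2, g)) (Function('m')(g) = Add(3, Add(g, Mul(-1, Add(31, Mul(-1, g))))) = Add(3, Add(g, Add(-31, g))) = Add(3, Add(-31, Mul(2, g))) = Add(-28, Mul(2, g)))
Mul(Add(Function('m')(28), 10352), Add(-19581, 42342)) = Mul(Add(Add(-28, Mul(2, 28)), 10352), Add(-19581, 42342)) = Mul(Add(Add(-28, 56), 10352), 22761) = Mul(Add(28, 10352), 22761) = Mul(10380, 22761) = 236259180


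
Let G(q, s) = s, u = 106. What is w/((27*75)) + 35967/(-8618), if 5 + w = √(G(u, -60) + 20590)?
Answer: -14575253/3490290 + √20530/2025 ≈ -4.1052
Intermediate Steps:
w = -5 + √20530 (w = -5 + √(-60 + 20590) = -5 + √20530 ≈ 138.28)
w/((27*75)) + 35967/(-8618) = (-5 + √20530)/((27*75)) + 35967/(-8618) = (-5 + √20530)/2025 + 35967*(-1/8618) = (-5 + √20530)*(1/2025) - 35967/8618 = (-1/405 + √20530/2025) - 35967/8618 = -14575253/3490290 + √20530/2025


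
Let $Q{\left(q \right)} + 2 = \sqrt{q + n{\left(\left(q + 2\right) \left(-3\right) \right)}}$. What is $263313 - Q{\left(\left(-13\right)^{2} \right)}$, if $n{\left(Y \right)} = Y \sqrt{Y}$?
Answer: $263315 - \sqrt{169 - 1539 i \sqrt{57}} \approx 2.6324 \cdot 10^{5} + 75.668 i$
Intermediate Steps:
$n{\left(Y \right)} = Y^{\frac{3}{2}}$
$Q{\left(q \right)} = -2 + \sqrt{q + \left(-6 - 3 q\right)^{\frac{3}{2}}}$ ($Q{\left(q \right)} = -2 + \sqrt{q + \left(\left(q + 2\right) \left(-3\right)\right)^{\frac{3}{2}}} = -2 + \sqrt{q + \left(\left(2 + q\right) \left(-3\right)\right)^{\frac{3}{2}}} = -2 + \sqrt{q + \left(-6 - 3 q\right)^{\frac{3}{2}}}$)
$263313 - Q{\left(\left(-13\right)^{2} \right)} = 263313 - \left(-2 + \sqrt{\left(-13\right)^{2} + 3 \sqrt{3} \left(-2 - \left(-13\right)^{2}\right)^{\frac{3}{2}}}\right) = 263313 - \left(-2 + \sqrt{169 + 3 \sqrt{3} \left(-2 - 169\right)^{\frac{3}{2}}}\right) = 263313 - \left(-2 + \sqrt{169 + 3 \sqrt{3} \left(-171\right)^{\frac{3}{2}}}\right) = 263313 - \left(-2 + \sqrt{169 + 3 \sqrt{3} \left(- 513 i \sqrt{19}\right)}\right) = 263313 - \left(-2 + \sqrt{169 - 1539 i \sqrt{57}}\right) = 263313 + \left(2 - \sqrt{169 - 1539 i \sqrt{57}}\right) = 263315 - \sqrt{169 - 1539 i \sqrt{57}}$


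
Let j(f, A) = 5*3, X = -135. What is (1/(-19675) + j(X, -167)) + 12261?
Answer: 241530299/19675 ≈ 12276.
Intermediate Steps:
j(f, A) = 15
(1/(-19675) + j(X, -167)) + 12261 = (1/(-19675) + 15) + 12261 = (-1/19675 + 15) + 12261 = 295124/19675 + 12261 = 241530299/19675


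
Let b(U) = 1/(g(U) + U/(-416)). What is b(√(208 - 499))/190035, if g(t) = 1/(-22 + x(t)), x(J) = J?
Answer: 416*(√291 + 22*I)/(190035*(-707*I + 22*√291)) ≈ -3.127e-5 + 6.9417e-5*I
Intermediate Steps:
g(t) = 1/(-22 + t)
b(U) = 1/(1/(-22 + U) - U/416) (b(U) = 1/(1/(-22 + U) + U/(-416)) = 1/(1/(-22 + U) + U*(-1/416)) = 1/(1/(-22 + U) - U/416))
b(√(208 - 499))/190035 = (416*(22 - √(208 - 499))/(-416 + √(208 - 499)*(-22 + √(208 - 499))))/190035 = (416*(22 - √(-291))/(-416 + √(-291)*(-22 + √(-291))))*(1/190035) = (416*(22 - I*√291)/(-416 + (I*√291)*(-22 + I*√291)))*(1/190035) = (416*(22 - I*√291)/(-416 + I*√291*(-22 + I*√291)))*(1/190035) = 416*(22 - I*√291)/(190035*(-416 + I*√291*(-22 + I*√291)))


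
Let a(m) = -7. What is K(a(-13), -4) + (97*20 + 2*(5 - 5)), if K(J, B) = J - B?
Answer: 1937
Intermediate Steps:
K(a(-13), -4) + (97*20 + 2*(5 - 5)) = (-7 - 1*(-4)) + (97*20 + 2*(5 - 5)) = (-7 + 4) + (1940 + 2*0) = -3 + (1940 + 0) = -3 + 1940 = 1937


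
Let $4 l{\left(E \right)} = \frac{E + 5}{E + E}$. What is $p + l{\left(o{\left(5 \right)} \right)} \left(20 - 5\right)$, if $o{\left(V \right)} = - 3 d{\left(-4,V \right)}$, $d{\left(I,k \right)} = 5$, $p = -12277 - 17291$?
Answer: $- \frac{118267}{4} \approx -29567.0$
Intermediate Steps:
$p = -29568$
$o{\left(V \right)} = -15$ ($o{\left(V \right)} = \left(-3\right) 5 = -15$)
$l{\left(E \right)} = \frac{5 + E}{8 E}$ ($l{\left(E \right)} = \frac{\left(E + 5\right) \frac{1}{E + E}}{4} = \frac{\left(5 + E\right) \frac{1}{2 E}}{4} = \frac{\frac{1}{2} \frac{1}{E} \left(5 + E\right)}{4} = \frac{5 + E}{8 E}$)
$p + l{\left(o{\left(5 \right)} \right)} \left(20 - 5\right) = -29568 + \frac{5 - 15}{8 \left(-15\right)} \left(20 - 5\right) = -29568 + \frac{1}{8} \left(- \frac{1}{15}\right) \left(-10\right) 15 = -29568 + \frac{1}{12} \cdot 15 = -29568 + \frac{5}{4} = - \frac{118267}{4}$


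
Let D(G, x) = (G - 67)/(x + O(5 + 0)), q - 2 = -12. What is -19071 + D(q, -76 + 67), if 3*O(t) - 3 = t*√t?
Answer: -781407/41 + 105*√5/41 ≈ -19053.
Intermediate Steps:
q = -10 (q = 2 - 12 = -10)
O(t) = 1 + t^(3/2)/3 (O(t) = 1 + (t*√t)/3 = 1 + t^(3/2)/3)
D(G, x) = (-67 + G)/(1 + x + 5*√5/3) (D(G, x) = (G - 67)/(x + (1 + (5 + 0)^(3/2)/3)) = (-67 + G)/(x + (1 + 5^(3/2)/3)) = (-67 + G)/(x + (1 + (5*√5)/3)) = (-67 + G)/(x + (1 + 5*√5/3)) = (-67 + G)/(1 + x + 5*√5/3))
-19071 + D(q, -76 + 67) = -19071 + 3*(-67 - 10)/(3 + 3*(-76 + 67) + 5*√5) = -19071 + 3*(-77)/(3 + 3*(-9) + 5*√5) = -19071 + 3*(-77)/(3 - 27 + 5*√5) = -19071 + 3*(-77)/(-24 + 5*√5) = -19071 - 231/(-24 + 5*√5)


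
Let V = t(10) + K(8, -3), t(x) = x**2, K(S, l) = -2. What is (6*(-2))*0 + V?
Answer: 98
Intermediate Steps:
V = 98 (V = 10**2 - 2 = 100 - 2 = 98)
(6*(-2))*0 + V = (6*(-2))*0 + 98 = -12*0 + 98 = 0 + 98 = 98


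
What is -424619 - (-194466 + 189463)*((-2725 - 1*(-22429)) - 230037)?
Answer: -1052720618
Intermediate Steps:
-424619 - (-194466 + 189463)*((-2725 - 1*(-22429)) - 230037) = -424619 - (-5003)*((-2725 + 22429) - 230037) = -424619 - (-5003)*(19704 - 230037) = -424619 - (-5003)*(-210333) = -424619 - 1*1052295999 = -424619 - 1052295999 = -1052720618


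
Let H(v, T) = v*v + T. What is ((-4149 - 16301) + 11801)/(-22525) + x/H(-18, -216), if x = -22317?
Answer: -167252111/810900 ≈ -206.25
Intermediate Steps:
H(v, T) = T + v**2 (H(v, T) = v**2 + T = T + v**2)
((-4149 - 16301) + 11801)/(-22525) + x/H(-18, -216) = ((-4149 - 16301) + 11801)/(-22525) - 22317/(-216 + (-18)**2) = (-20450 + 11801)*(-1/22525) - 22317/(-216 + 324) = -8649*(-1/22525) - 22317/108 = 8649/22525 - 22317*1/108 = 8649/22525 - 7439/36 = -167252111/810900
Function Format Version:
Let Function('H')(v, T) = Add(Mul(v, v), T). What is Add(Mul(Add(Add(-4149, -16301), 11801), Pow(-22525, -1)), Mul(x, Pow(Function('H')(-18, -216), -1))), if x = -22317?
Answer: Rational(-167252111, 810900) ≈ -206.25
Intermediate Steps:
Function('H')(v, T) = Add(T, Pow(v, 2)) (Function('H')(v, T) = Add(Pow(v, 2), T) = Add(T, Pow(v, 2)))
Add(Mul(Add(Add(-4149, -16301), 11801), Pow(-22525, -1)), Mul(x, Pow(Function('H')(-18, -216), -1))) = Add(Mul(Add(Add(-4149, -16301), 11801), Pow(-22525, -1)), Mul(-22317, Pow(Add(-216, Pow(-18, 2)), -1))) = Add(Mul(Add(-20450, 11801), Rational(-1, 22525)), Mul(-22317, Pow(Add(-216, 324), -1))) = Add(Mul(-8649, Rational(-1, 22525)), Mul(-22317, Pow(108, -1))) = Add(Rational(8649, 22525), Mul(-22317, Rational(1, 108))) = Add(Rational(8649, 22525), Rational(-7439, 36)) = Rational(-167252111, 810900)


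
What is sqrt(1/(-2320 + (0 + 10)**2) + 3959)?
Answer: sqrt(4877883345)/1110 ≈ 62.921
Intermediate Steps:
sqrt(1/(-2320 + (0 + 10)**2) + 3959) = sqrt(1/(-2320 + 10**2) + 3959) = sqrt(1/(-2320 + 100) + 3959) = sqrt(1/(-2220) + 3959) = sqrt(-1/2220 + 3959) = sqrt(8788979/2220) = sqrt(4877883345)/1110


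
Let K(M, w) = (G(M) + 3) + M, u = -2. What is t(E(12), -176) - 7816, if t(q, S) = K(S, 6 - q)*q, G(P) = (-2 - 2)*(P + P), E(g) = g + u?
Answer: 4534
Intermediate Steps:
E(g) = -2 + g (E(g) = g - 2 = -2 + g)
G(P) = -8*P
K(M, w) = 3 - 7*M (K(M, w) = (-8*M + 3) + M = (3 - 8*M) + M = 3 - 7*M)
t(q, S) = q*(3 - 7*S) (t(q, S) = (3 - 7*S)*q = q*(3 - 7*S))
t(E(12), -176) - 7816 = (-2 + 12)*(3 - 7*(-176)) - 7816 = 10*(3 + 1232) - 7816 = 10*1235 - 7816 = 12350 - 7816 = 4534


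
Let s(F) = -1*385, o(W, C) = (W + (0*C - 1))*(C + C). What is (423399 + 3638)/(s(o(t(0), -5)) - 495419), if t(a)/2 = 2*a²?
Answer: -427037/495804 ≈ -0.86130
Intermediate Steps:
t(a) = 4*a² (t(a) = 2*(2*a²) = 4*a²)
o(W, C) = 2*C*(-1 + W) (o(W, C) = (W + (0 - 1))*(2*C) = (W - 1)*(2*C) = (-1 + W)*(2*C) = 2*C*(-1 + W))
s(F) = -385
(423399 + 3638)/(s(o(t(0), -5)) - 495419) = (423399 + 3638)/(-385 - 495419) = 427037/(-495804) = 427037*(-1/495804) = -427037/495804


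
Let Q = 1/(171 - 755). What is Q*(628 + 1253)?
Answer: -1881/584 ≈ -3.2209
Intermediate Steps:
Q = -1/584 (Q = 1/(-584) = -1/584 ≈ -0.0017123)
Q*(628 + 1253) = -(628 + 1253)/584 = -1/584*1881 = -1881/584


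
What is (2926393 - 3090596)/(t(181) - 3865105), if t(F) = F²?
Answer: 9659/225432 ≈ 0.042847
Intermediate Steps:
(2926393 - 3090596)/(t(181) - 3865105) = (2926393 - 3090596)/(181² - 3865105) = -164203/(32761 - 3865105) = -164203/(-3832344) = -164203*(-1/3832344) = 9659/225432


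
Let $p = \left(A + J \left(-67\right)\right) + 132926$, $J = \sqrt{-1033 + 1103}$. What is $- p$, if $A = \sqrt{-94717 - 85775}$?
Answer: $-132926 + 67 \sqrt{70} - 26 i \sqrt{267} \approx -1.3237 \cdot 10^{5} - 424.84 i$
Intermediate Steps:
$J = \sqrt{70} \approx 8.3666$
$A = 26 i \sqrt{267}$ ($A = \sqrt{-180492} = 26 i \sqrt{267} \approx 424.84 i$)
$p = 132926 - 67 \sqrt{70} + 26 i \sqrt{267}$ ($p = \left(26 i \sqrt{267} + \sqrt{70} \left(-67\right)\right) + 132926 = \left(26 i \sqrt{267} - 67 \sqrt{70}\right) + 132926 = \left(- 67 \sqrt{70} + 26 i \sqrt{267}\right) + 132926 = 132926 - 67 \sqrt{70} + 26 i \sqrt{267} \approx 1.3237 \cdot 10^{5} + 424.84 i$)
$- p = - (132926 - 67 \sqrt{70} + 26 i \sqrt{267}) = -132926 + 67 \sqrt{70} - 26 i \sqrt{267}$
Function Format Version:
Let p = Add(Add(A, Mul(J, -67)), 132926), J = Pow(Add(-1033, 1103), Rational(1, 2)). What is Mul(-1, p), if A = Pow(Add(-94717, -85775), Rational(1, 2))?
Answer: Add(-132926, Mul(67, Pow(70, Rational(1, 2))), Mul(-26, I, Pow(267, Rational(1, 2)))) ≈ Add(-1.3237e+5, Mul(-424.84, I))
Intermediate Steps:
J = Pow(70, Rational(1, 2)) ≈ 8.3666
A = Mul(26, I, Pow(267, Rational(1, 2))) (A = Pow(-180492, Rational(1, 2)) = Mul(26, I, Pow(267, Rational(1, 2))) ≈ Mul(424.84, I))
p = Add(132926, Mul(-67, Pow(70, Rational(1, 2))), Mul(26, I, Pow(267, Rational(1, 2)))) (p = Add(Add(Mul(26, I, Pow(267, Rational(1, 2))), Mul(Pow(70, Rational(1, 2)), -67)), 132926) = Add(Add(Mul(26, I, Pow(267, Rational(1, 2))), Mul(-67, Pow(70, Rational(1, 2)))), 132926) = Add(Add(Mul(-67, Pow(70, Rational(1, 2))), Mul(26, I, Pow(267, Rational(1, 2)))), 132926) = Add(132926, Mul(-67, Pow(70, Rational(1, 2))), Mul(26, I, Pow(267, Rational(1, 2)))) ≈ Add(1.3237e+5, Mul(424.84, I)))
Mul(-1, p) = Mul(-1, Add(132926, Mul(-67, Pow(70, Rational(1, 2))), Mul(26, I, Pow(267, Rational(1, 2))))) = Add(-132926, Mul(67, Pow(70, Rational(1, 2))), Mul(-26, I, Pow(267, Rational(1, 2))))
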